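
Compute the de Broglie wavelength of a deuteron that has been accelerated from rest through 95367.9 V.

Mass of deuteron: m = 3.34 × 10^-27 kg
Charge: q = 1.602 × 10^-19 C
6.56 × 10^-14 m

When a particle is accelerated through voltage V, it gains kinetic energy KE = qV.

The de Broglie wavelength is then λ = h/√(2mqV):

λ = h/√(2mqV)
λ = (6.626 × 10^-34 J·s) / √(2 × 3.34 × 10^-27 kg × 1.602 × 10^-19 C × 95367.9 V)
λ = 6.56 × 10^-14 m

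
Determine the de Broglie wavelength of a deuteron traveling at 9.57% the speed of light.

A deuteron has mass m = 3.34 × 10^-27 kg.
6.91 × 10^-15 m

Using the de Broglie relation λ = h/(mv):

v = 9.57% × c = 2.869 × 10^7 m/s

λ = h/(mv)
λ = (6.626 × 10^-34 J·s) / (3.34 × 10^-27 kg × 2.869 × 10^7 m/s)
λ = 6.91 × 10^-15 m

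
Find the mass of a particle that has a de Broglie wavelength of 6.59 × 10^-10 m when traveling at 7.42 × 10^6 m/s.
1.36 × 10^-31 kg

From the de Broglie relation λ = h/(mv), we solve for m:

m = h/(λv)
m = (6.626 × 10^-34 J·s) / (6.59 × 10^-10 m × 7.42 × 10^6 m/s)
m = 1.36 × 10^-31 kg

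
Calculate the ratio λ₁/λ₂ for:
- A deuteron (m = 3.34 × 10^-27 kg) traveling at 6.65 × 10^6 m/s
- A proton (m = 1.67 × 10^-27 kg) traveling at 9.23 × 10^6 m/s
λ₁/λ₂ = 0.694

Using λ = h/(mv):

λ₁ = h/(m₁v₁) = 2.98 × 10^-14 m
λ₂ = h/(m₂v₂) = 4.30 × 10^-14 m

Ratio λ₁/λ₂ = (m₂v₂)/(m₁v₁)
         = (1.67 × 10^-27 kg × 9.23 × 10^6 m/s) / (3.34 × 10^-27 kg × 6.65 × 10^6 m/s)
         = 0.694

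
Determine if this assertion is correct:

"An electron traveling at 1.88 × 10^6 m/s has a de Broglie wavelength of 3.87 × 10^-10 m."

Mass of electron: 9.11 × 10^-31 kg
True

The claim is correct.

Using λ = h/(mv):
λ = (6.626 × 10^-34 J·s) / (9.11 × 10^-31 kg × 1.88 × 10^6 m/s)
λ = 3.87 × 10^-10 m

This matches the claimed value.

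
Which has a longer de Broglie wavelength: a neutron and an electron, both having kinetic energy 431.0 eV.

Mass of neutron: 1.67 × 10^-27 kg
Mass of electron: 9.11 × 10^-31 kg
The electron has the longer wavelength.

Using λ = h/√(2mKE):

For neutron: λ₁ = h/√(2m₁KE) = 1.38 × 10^-12 m
For electron: λ₂ = h/√(2m₂KE) = 5.91 × 10^-11 m

Since λ ∝ 1/√m at constant kinetic energy, the lighter particle has the longer wavelength.

The electron has the longer de Broglie wavelength.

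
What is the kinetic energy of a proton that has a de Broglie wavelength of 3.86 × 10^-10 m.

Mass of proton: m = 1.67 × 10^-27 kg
8.82 × 10^-22 J (or 5.51 × 10^-3 eV)

From λ = h/√(2mKE), we solve for KE:

λ² = h²/(2mKE)
KE = h²/(2mλ²)
KE = (6.626 × 10^-34 J·s)² / (2 × 1.67 × 10^-27 kg × (3.86 × 10^-10 m)²)
KE = 8.82 × 10^-22 J
KE = 5.51 × 10^-3 eV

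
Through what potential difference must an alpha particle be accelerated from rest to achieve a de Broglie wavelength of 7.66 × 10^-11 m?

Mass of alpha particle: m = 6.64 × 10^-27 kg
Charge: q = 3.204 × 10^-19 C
1.76 × 10^-2 V

From λ = h/√(2mqV), we solve for V:

λ² = h²/(2mqV)
V = h²/(2mqλ²)
V = (6.626 × 10^-34 J·s)² / (2 × 6.64 × 10^-27 kg × 3.204 × 10^-19 C × (7.66 × 10^-11 m)²)
V = 1.76 × 10^-2 V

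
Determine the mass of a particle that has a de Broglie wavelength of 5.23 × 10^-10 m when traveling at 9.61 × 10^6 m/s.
1.32 × 10^-31 kg

From the de Broglie relation λ = h/(mv), we solve for m:

m = h/(λv)
m = (6.626 × 10^-34 J·s) / (5.23 × 10^-10 m × 9.61 × 10^6 m/s)
m = 1.32 × 10^-31 kg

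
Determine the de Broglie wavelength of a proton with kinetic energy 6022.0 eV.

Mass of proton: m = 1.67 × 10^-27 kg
3.69 × 10^-13 m

Using λ = h/√(2mKE):

First convert KE to Joules: KE = 6022.0 eV = 9.648 × 10^-16 J

λ = h/√(2mKE)
λ = (6.626 × 10^-34 J·s) / √(2 × 1.67 × 10^-27 kg × 9.648 × 10^-16 J)
λ = 3.69 × 10^-13 m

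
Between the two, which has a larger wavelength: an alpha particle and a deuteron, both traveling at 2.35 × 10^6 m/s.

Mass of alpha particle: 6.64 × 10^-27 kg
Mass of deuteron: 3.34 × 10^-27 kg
The deuteron has the longer wavelength.

Using λ = h/(mv), since both particles have the same velocity, the wavelength depends only on mass.

For alpha particle: λ₁ = h/(m₁v) = 4.25 × 10^-14 m
For deuteron: λ₂ = h/(m₂v) = 8.44 × 10^-14 m

Since λ ∝ 1/m at constant velocity, the lighter particle has the longer wavelength.

The deuteron has the longer de Broglie wavelength.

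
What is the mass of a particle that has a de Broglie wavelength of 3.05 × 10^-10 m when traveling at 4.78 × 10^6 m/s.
4.54 × 10^-31 kg

From the de Broglie relation λ = h/(mv), we solve for m:

m = h/(λv)
m = (6.626 × 10^-34 J·s) / (3.05 × 10^-10 m × 4.78 × 10^6 m/s)
m = 4.54 × 10^-31 kg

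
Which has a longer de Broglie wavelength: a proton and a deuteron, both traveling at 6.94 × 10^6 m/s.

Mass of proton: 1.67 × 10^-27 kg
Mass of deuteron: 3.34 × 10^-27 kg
The proton has the longer wavelength.

Using λ = h/(mv), since both particles have the same velocity, the wavelength depends only on mass.

For proton: λ₁ = h/(m₁v) = 5.72 × 10^-14 m
For deuteron: λ₂ = h/(m₂v) = 2.86 × 10^-14 m

Since λ ∝ 1/m at constant velocity, the lighter particle has the longer wavelength.

The proton has the longer de Broglie wavelength.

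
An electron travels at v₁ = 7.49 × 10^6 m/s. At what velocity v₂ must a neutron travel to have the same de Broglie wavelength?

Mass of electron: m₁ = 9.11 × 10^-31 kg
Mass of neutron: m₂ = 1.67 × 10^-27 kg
v₂ = 4.09 × 10^3 m/s

For equal de Broglie wavelengths: λ₁ = λ₂

h/(m₁v₁) = h/(m₂v₂)
m₁v₁ = m₂v₂
v₂ = v₁ · (m₁/m₂)

v₂ = 7.49 × 10^6 m/s × (9.11 × 10^-31 kg / 1.67 × 10^-27 kg)
v₂ = 4.09 × 10^3 m/s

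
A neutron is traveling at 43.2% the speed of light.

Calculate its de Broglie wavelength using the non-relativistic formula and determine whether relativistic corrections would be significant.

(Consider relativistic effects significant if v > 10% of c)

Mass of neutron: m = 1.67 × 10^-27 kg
Yes, relativistic corrections are needed.

Using the non-relativistic de Broglie formula λ = h/(mv):

v = 43.2% × c = 1.295 × 10^8 m/s

λ = h/(mv)
λ = (6.626 × 10^-34 J·s) / (1.67 × 10^-27 kg × 1.295 × 10^8 m/s)
λ = 3.06 × 10^-15 m

Since v = 43.2% of c > 10% of c, relativistic corrections ARE significant and the actual wavelength would differ from this non-relativistic estimate.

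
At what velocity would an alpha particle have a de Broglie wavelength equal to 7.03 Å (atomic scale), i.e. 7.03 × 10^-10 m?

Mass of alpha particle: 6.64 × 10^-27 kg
1.42 × 10^2 m/s

From λ = h/(mv), solve for v:

v = h/(mλ)
v = (6.626 × 10^-34 J·s) / (6.64 × 10^-27 kg × 7.03 × 10^-10 m)
v = 1.42 × 10^2 m/s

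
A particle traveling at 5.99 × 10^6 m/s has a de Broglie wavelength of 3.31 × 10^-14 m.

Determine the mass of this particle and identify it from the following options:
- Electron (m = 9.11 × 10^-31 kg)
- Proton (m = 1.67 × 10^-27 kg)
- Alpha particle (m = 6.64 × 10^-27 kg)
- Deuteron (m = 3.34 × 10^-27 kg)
The particle is a deuteron.

From λ = h/(mv), solve for mass:

m = h/(λv)
m = (6.626 × 10^-34 J·s) / (3.31 × 10^-14 m × 5.99 × 10^6 m/s)
m = 3.34 × 10^-27 kg

Comparing with the listed masses, this is closest to a deuteron.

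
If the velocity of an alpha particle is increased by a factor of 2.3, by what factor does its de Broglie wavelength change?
The wavelength decreases by a factor of 2.3.

From λ = h/(mv), the wavelength is inversely proportional to velocity:

λ ∝ 1/v

If v → 2.3v, then λ → λ/2.3

When velocity is increased by a factor of 2.3, the wavelength decreases by a factor of 2.3.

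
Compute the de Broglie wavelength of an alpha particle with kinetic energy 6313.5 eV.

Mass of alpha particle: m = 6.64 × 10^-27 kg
1.81 × 10^-13 m

Using λ = h/√(2mKE):

First convert KE to Joules: KE = 6313.5 eV = 1.012 × 10^-15 J

λ = h/√(2mKE)
λ = (6.626 × 10^-34 J·s) / √(2 × 6.64 × 10^-27 kg × 1.012 × 10^-15 J)
λ = 1.81 × 10^-13 m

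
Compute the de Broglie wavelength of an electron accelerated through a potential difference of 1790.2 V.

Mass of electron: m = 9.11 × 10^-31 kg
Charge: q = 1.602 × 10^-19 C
2.90 × 10^-11 m

When a particle is accelerated through voltage V, it gains kinetic energy KE = qV.

The de Broglie wavelength is then λ = h/√(2mqV):

λ = h/√(2mqV)
λ = (6.626 × 10^-34 J·s) / √(2 × 9.11 × 10^-31 kg × 1.602 × 10^-19 C × 1790.2 V)
λ = 2.90 × 10^-11 m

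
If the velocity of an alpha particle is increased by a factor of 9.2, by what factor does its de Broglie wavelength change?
The wavelength decreases by a factor of 9.2.

From λ = h/(mv), the wavelength is inversely proportional to velocity:

λ ∝ 1/v

If v → 9.2v, then λ → λ/9.2

When velocity is increased by a factor of 9.2, the wavelength decreases by a factor of 9.2.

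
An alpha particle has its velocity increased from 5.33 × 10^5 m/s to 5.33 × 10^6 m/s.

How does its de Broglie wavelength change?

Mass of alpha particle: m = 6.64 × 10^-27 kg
The wavelength decreases by a factor of 10.

Using λ = h/(mv):

Initial wavelength: λ₁ = h/(mv₁) = 1.87 × 10^-13 m
Final wavelength: λ₂ = h/(mv₂) = 1.87 × 10^-14 m

Since λ ∝ 1/v, when velocity increases by a factor of 10, the wavelength decreases by a factor of 10.

λ₂/λ₁ = v₁/v₂ = 1/10

The wavelength decreases by a factor of 10.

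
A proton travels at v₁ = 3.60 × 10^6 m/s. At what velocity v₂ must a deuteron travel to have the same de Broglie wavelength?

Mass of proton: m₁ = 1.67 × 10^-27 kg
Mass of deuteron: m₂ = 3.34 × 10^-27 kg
v₂ = 1.80 × 10^6 m/s

For equal de Broglie wavelengths: λ₁ = λ₂

h/(m₁v₁) = h/(m₂v₂)
m₁v₁ = m₂v₂
v₂ = v₁ · (m₁/m₂)

v₂ = 3.60 × 10^6 m/s × (1.67 × 10^-27 kg / 3.34 × 10^-27 kg)
v₂ = 1.80 × 10^6 m/s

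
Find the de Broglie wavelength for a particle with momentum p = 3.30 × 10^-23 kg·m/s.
2.01 × 10^-11 m

Using the de Broglie relation λ = h/p:

λ = h/p
λ = (6.626 × 10^-34 J·s) / (3.30 × 10^-23 kg·m/s)
λ = 2.01 × 10^-11 m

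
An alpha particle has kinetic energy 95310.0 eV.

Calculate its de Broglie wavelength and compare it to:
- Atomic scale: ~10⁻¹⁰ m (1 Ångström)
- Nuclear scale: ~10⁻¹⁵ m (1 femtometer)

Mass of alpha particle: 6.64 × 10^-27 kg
λ = 4.65 × 10^-14 m, which is between nuclear and atomic scales.

Using λ = h/√(2mKE):

KE = 95310.0 eV = 1.527 × 10^-14 J

λ = h/√(2mKE)
λ = (6.626 × 10^-34 J·s) / √(2 × 6.64 × 10^-27 kg × 1.527 × 10^-14 J)
λ = 4.65 × 10^-14 m

Comparison:
- Atomic scale (10⁻¹⁰ m): λ is 0.00047× this size
- Nuclear scale (10⁻¹⁵ m): λ is 47× this size

The wavelength is between nuclear and atomic scales.

This wavelength is appropriate for probing atomic structure but too large for nuclear physics experiments.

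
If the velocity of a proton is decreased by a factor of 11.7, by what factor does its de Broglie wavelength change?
The wavelength increases by a factor of 11.7.

From λ = h/(mv), the wavelength is inversely proportional to velocity:

λ ∝ 1/v

If v → v/11.7, then λ → 11.7λ

When velocity is decreased by a factor of 11.7, the wavelength increases by a factor of 11.7.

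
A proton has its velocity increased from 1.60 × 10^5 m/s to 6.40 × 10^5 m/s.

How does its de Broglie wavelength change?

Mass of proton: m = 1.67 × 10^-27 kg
The wavelength decreases by a factor of 4.

Using λ = h/(mv):

Initial wavelength: λ₁ = h/(mv₁) = 2.48 × 10^-12 m
Final wavelength: λ₂ = h/(mv₂) = 6.20 × 10^-13 m

Since λ ∝ 1/v, when velocity increases by a factor of 4, the wavelength decreases by a factor of 4.

λ₂/λ₁ = v₁/v₂ = 1/4

The wavelength decreases by a factor of 4.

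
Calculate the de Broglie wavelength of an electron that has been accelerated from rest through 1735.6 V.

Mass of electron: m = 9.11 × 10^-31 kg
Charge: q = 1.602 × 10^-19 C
2.94 × 10^-11 m

When a particle is accelerated through voltage V, it gains kinetic energy KE = qV.

The de Broglie wavelength is then λ = h/√(2mqV):

λ = h/√(2mqV)
λ = (6.626 × 10^-34 J·s) / √(2 × 9.11 × 10^-31 kg × 1.602 × 10^-19 C × 1735.6 V)
λ = 2.94 × 10^-11 m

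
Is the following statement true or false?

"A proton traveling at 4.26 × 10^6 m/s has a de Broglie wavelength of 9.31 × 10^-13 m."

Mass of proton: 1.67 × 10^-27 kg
False

The claim is incorrect.

Using λ = h/(mv):
λ = (6.626 × 10^-34 J·s) / (1.67 × 10^-27 kg × 4.26 × 10^6 m/s)
λ = 9.31 × 10^-14 m

The actual wavelength differs from the claimed 9.31 × 10^-13 m.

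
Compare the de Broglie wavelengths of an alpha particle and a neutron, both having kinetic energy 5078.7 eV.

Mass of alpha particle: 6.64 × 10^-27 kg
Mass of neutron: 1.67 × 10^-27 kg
The neutron has the longer wavelength.

Using λ = h/√(2mKE):

For alpha particle: λ₁ = h/√(2m₁KE) = 2.02 × 10^-13 m
For neutron: λ₂ = h/√(2m₂KE) = 4.02 × 10^-13 m

Since λ ∝ 1/√m at constant kinetic energy, the lighter particle has the longer wavelength.

The neutron has the longer de Broglie wavelength.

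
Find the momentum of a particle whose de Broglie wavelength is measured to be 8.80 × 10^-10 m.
7.53 × 10^-25 kg·m/s

From the de Broglie relation λ = h/p, we solve for p:

p = h/λ
p = (6.626 × 10^-34 J·s) / (8.80 × 10^-10 m)
p = 7.53 × 10^-25 kg·m/s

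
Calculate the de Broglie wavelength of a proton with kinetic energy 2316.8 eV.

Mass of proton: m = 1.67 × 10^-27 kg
5.95 × 10^-13 m

Using λ = h/√(2mKE):

First convert KE to Joules: KE = 2316.8 eV = 3.712 × 10^-16 J

λ = h/√(2mKE)
λ = (6.626 × 10^-34 J·s) / √(2 × 1.67 × 10^-27 kg × 3.712 × 10^-16 J)
λ = 5.95 × 10^-13 m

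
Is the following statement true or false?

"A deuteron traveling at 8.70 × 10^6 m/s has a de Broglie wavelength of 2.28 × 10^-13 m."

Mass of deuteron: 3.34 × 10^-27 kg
False

The claim is incorrect.

Using λ = h/(mv):
λ = (6.626 × 10^-34 J·s) / (3.34 × 10^-27 kg × 8.70 × 10^6 m/s)
λ = 2.28 × 10^-14 m

The actual wavelength differs from the claimed 2.28 × 10^-13 m.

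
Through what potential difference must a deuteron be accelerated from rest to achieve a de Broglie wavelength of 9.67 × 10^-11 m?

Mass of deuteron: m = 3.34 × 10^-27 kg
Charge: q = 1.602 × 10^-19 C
4.39 × 10^-2 V

From λ = h/√(2mqV), we solve for V:

λ² = h²/(2mqV)
V = h²/(2mqλ²)
V = (6.626 × 10^-34 J·s)² / (2 × 3.34 × 10^-27 kg × 1.602 × 10^-19 C × (9.67 × 10^-11 m)²)
V = 4.39 × 10^-2 V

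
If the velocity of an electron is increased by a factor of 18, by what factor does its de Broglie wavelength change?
The wavelength decreases by a factor of 18.

From λ = h/(mv), the wavelength is inversely proportional to velocity:

λ ∝ 1/v

If v → 18v, then λ → λ/18

When velocity is increased by a factor of 18, the wavelength decreases by a factor of 18.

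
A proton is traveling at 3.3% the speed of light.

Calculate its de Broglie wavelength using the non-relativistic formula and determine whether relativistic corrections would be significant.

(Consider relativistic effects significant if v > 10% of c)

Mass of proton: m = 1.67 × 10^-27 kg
No, relativistic corrections are not needed.

Using the non-relativistic de Broglie formula λ = h/(mv):

v = 3.3% × c = 9.893 × 10^6 m/s

λ = h/(mv)
λ = (6.626 × 10^-34 J·s) / (1.67 × 10^-27 kg × 9.893 × 10^6 m/s)
λ = 4.01 × 10^-14 m

Since v = 3.3% of c < 10% of c, relativistic corrections are NOT significant and this non-relativistic result is a good approximation.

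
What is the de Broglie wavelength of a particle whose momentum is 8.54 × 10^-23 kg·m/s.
7.76 × 10^-12 m

Using the de Broglie relation λ = h/p:

λ = h/p
λ = (6.626 × 10^-34 J·s) / (8.54 × 10^-23 kg·m/s)
λ = 7.76 × 10^-12 m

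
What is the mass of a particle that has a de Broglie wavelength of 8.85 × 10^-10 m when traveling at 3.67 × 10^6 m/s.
2.04 × 10^-31 kg

From the de Broglie relation λ = h/(mv), we solve for m:

m = h/(λv)
m = (6.626 × 10^-34 J·s) / (8.85 × 10^-10 m × 3.67 × 10^6 m/s)
m = 2.04 × 10^-31 kg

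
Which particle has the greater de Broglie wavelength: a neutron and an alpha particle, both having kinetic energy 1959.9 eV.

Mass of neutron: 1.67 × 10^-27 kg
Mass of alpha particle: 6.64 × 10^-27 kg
The neutron has the longer wavelength.

Using λ = h/√(2mKE):

For neutron: λ₁ = h/√(2m₁KE) = 6.47 × 10^-13 m
For alpha particle: λ₂ = h/√(2m₂KE) = 3.24 × 10^-13 m

Since λ ∝ 1/√m at constant kinetic energy, the lighter particle has the longer wavelength.

The neutron has the longer de Broglie wavelength.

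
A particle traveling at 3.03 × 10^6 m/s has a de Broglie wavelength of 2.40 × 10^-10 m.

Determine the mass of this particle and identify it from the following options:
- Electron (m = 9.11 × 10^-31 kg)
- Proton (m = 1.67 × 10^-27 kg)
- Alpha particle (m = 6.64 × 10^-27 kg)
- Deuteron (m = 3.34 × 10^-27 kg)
The particle is an electron.

From λ = h/(mv), solve for mass:

m = h/(λv)
m = (6.626 × 10^-34 J·s) / (2.40 × 10^-10 m × 3.03 × 10^6 m/s)
m = 9.11 × 10^-31 kg

Comparing with the listed masses, this is closest to an electron.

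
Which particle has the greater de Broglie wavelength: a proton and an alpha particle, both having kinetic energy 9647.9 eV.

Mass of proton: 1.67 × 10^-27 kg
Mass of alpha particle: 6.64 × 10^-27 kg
The proton has the longer wavelength.

Using λ = h/√(2mKE):

For proton: λ₁ = h/√(2m₁KE) = 2.92 × 10^-13 m
For alpha particle: λ₂ = h/√(2m₂KE) = 1.46 × 10^-13 m

Since λ ∝ 1/√m at constant kinetic energy, the lighter particle has the longer wavelength.

The proton has the longer de Broglie wavelength.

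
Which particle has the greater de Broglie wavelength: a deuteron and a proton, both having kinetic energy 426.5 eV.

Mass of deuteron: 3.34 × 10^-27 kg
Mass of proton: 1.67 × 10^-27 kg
The proton has the longer wavelength.

Using λ = h/√(2mKE):

For deuteron: λ₁ = h/√(2m₁KE) = 9.81 × 10^-13 m
For proton: λ₂ = h/√(2m₂KE) = 1.39 × 10^-12 m

Since λ ∝ 1/√m at constant kinetic energy, the lighter particle has the longer wavelength.

The proton has the longer de Broglie wavelength.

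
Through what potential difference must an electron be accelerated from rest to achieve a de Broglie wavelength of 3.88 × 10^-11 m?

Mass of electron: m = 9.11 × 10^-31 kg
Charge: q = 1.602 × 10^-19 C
999 V

From λ = h/√(2mqV), we solve for V:

λ² = h²/(2mqV)
V = h²/(2mqλ²)
V = (6.626 × 10^-34 J·s)² / (2 × 9.11 × 10^-31 kg × 1.602 × 10^-19 C × (3.88 × 10^-11 m)²)
V = 999 V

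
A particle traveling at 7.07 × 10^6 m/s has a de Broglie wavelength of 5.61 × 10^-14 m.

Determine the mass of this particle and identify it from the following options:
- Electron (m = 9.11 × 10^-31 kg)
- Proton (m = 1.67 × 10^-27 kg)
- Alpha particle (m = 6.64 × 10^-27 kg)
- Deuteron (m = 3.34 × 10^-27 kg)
The particle is a proton.

From λ = h/(mv), solve for mass:

m = h/(λv)
m = (6.626 × 10^-34 J·s) / (5.61 × 10^-14 m × 7.07 × 10^6 m/s)
m = 1.67 × 10^-27 kg

Comparing with the listed masses, this is closest to a proton.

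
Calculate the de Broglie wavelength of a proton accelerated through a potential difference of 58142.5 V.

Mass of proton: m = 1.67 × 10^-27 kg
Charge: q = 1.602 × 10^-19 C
1.19 × 10^-13 m

When a particle is accelerated through voltage V, it gains kinetic energy KE = qV.

The de Broglie wavelength is then λ = h/√(2mqV):

λ = h/√(2mqV)
λ = (6.626 × 10^-34 J·s) / √(2 × 1.67 × 10^-27 kg × 1.602 × 10^-19 C × 58142.5 V)
λ = 1.19 × 10^-13 m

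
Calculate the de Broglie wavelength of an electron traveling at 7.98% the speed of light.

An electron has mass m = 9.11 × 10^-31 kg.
3.04 × 10^-11 m

Using the de Broglie relation λ = h/(mv):

v = 7.98% × c = 2.392 × 10^7 m/s

λ = h/(mv)
λ = (6.626 × 10^-34 J·s) / (9.11 × 10^-31 kg × 2.392 × 10^7 m/s)
λ = 3.04 × 10^-11 m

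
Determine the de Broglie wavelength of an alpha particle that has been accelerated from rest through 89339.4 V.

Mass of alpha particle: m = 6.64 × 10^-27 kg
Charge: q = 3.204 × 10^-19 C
3.40 × 10^-14 m

When a particle is accelerated through voltage V, it gains kinetic energy KE = qV.

The de Broglie wavelength is then λ = h/√(2mqV):

λ = h/√(2mqV)
λ = (6.626 × 10^-34 J·s) / √(2 × 6.64 × 10^-27 kg × 3.204 × 10^-19 C × 89339.4 V)
λ = 3.40 × 10^-14 m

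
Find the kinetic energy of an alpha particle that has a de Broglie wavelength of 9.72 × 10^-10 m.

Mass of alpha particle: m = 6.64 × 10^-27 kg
3.50 × 10^-23 J (or 2.18 × 10^-4 eV)

From λ = h/√(2mKE), we solve for KE:

λ² = h²/(2mKE)
KE = h²/(2mλ²)
KE = (6.626 × 10^-34 J·s)² / (2 × 6.64 × 10^-27 kg × (9.72 × 10^-10 m)²)
KE = 3.50 × 10^-23 J
KE = 2.18 × 10^-4 eV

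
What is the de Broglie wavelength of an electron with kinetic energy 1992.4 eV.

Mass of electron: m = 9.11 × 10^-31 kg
2.75 × 10^-11 m

Using λ = h/√(2mKE):

First convert KE to Joules: KE = 1992.4 eV = 3.192 × 10^-16 J

λ = h/√(2mKE)
λ = (6.626 × 10^-34 J·s) / √(2 × 9.11 × 10^-31 kg × 3.192 × 10^-16 J)
λ = 2.75 × 10^-11 m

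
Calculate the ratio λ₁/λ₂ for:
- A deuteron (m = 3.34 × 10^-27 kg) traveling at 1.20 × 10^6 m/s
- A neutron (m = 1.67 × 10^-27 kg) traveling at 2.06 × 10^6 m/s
λ₁/λ₂ = 0.858

Using λ = h/(mv):

λ₁ = h/(m₁v₁) = 1.65 × 10^-13 m
λ₂ = h/(m₂v₂) = 1.93 × 10^-13 m

Ratio λ₁/λ₂ = (m₂v₂)/(m₁v₁)
         = (1.67 × 10^-27 kg × 2.06 × 10^6 m/s) / (3.34 × 10^-27 kg × 1.20 × 10^6 m/s)
         = 0.858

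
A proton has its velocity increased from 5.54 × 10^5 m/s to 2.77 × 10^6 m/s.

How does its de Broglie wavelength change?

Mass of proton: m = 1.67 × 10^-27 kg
The wavelength decreases by a factor of 5.

Using λ = h/(mv):

Initial wavelength: λ₁ = h/(mv₁) = 7.16 × 10^-13 m
Final wavelength: λ₂ = h/(mv₂) = 1.43 × 10^-13 m

Since λ ∝ 1/v, when velocity increases by a factor of 5, the wavelength decreases by a factor of 5.

λ₂/λ₁ = v₁/v₂ = 1/5

The wavelength decreases by a factor of 5.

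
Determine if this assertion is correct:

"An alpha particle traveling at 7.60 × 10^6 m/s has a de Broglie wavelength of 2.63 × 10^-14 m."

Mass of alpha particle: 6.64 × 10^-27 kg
False

The claim is incorrect.

Using λ = h/(mv):
λ = (6.626 × 10^-34 J·s) / (6.64 × 10^-27 kg × 7.60 × 10^6 m/s)
λ = 1.31 × 10^-14 m

The actual wavelength differs from the claimed 2.63 × 10^-14 m.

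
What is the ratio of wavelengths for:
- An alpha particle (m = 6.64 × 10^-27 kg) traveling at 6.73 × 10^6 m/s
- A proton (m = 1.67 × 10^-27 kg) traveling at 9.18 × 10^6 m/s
λ₁/λ₂ = 0.343

Using λ = h/(mv):

λ₁ = h/(m₁v₁) = 1.48 × 10^-14 m
λ₂ = h/(m₂v₂) = 4.32 × 10^-14 m

Ratio λ₁/λ₂ = (m₂v₂)/(m₁v₁)
         = (1.67 × 10^-27 kg × 9.18 × 10^6 m/s) / (6.64 × 10^-27 kg × 6.73 × 10^6 m/s)
         = 0.343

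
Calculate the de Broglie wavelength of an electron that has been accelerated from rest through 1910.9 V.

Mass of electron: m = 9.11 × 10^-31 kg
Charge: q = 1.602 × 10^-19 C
2.81 × 10^-11 m

When a particle is accelerated through voltage V, it gains kinetic energy KE = qV.

The de Broglie wavelength is then λ = h/√(2mqV):

λ = h/√(2mqV)
λ = (6.626 × 10^-34 J·s) / √(2 × 9.11 × 10^-31 kg × 1.602 × 10^-19 C × 1910.9 V)
λ = 2.81 × 10^-11 m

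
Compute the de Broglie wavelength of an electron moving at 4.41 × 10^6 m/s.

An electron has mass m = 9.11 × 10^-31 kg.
1.65 × 10^-10 m

Using the de Broglie relation λ = h/(mv):

λ = h/(mv)
λ = (6.626 × 10^-34 J·s) / (9.11 × 10^-31 kg × 4.41 × 10^6 m/s)
λ = 1.65 × 10^-10 m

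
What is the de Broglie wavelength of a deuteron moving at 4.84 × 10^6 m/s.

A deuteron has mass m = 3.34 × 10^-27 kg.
4.10 × 10^-14 m

Using the de Broglie relation λ = h/(mv):

λ = h/(mv)
λ = (6.626 × 10^-34 J·s) / (3.34 × 10^-27 kg × 4.84 × 10^6 m/s)
λ = 4.10 × 10^-14 m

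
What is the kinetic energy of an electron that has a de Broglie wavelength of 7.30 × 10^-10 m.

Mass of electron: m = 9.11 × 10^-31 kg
4.52 × 10^-19 J (or 2.82 eV)

From λ = h/√(2mKE), we solve for KE:

λ² = h²/(2mKE)
KE = h²/(2mλ²)
KE = (6.626 × 10^-34 J·s)² / (2 × 9.11 × 10^-31 kg × (7.30 × 10^-10 m)²)
KE = 4.52 × 10^-19 J
KE = 2.82 eV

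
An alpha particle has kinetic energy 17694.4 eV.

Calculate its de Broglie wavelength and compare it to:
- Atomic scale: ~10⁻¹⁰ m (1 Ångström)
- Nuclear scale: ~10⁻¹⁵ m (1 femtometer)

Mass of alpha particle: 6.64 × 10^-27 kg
λ = 1.08 × 10^-13 m, which is between nuclear and atomic scales.

Using λ = h/√(2mKE):

KE = 17694.4 eV = 2.835 × 10^-15 J

λ = h/√(2mKE)
λ = (6.626 × 10^-34 J·s) / √(2 × 6.64 × 10^-27 kg × 2.835 × 10^-15 J)
λ = 1.08 × 10^-13 m

Comparison:
- Atomic scale (10⁻¹⁰ m): λ is 0.0011× this size
- Nuclear scale (10⁻¹⁵ m): λ is 1.1e+02× this size

The wavelength is between nuclear and atomic scales.

This wavelength is appropriate for probing atomic structure but too large for nuclear physics experiments.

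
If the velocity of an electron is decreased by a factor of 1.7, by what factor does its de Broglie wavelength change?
The wavelength increases by a factor of 1.7.

From λ = h/(mv), the wavelength is inversely proportional to velocity:

λ ∝ 1/v

If v → v/1.7, then λ → 1.7λ

When velocity is decreased by a factor of 1.7, the wavelength increases by a factor of 1.7.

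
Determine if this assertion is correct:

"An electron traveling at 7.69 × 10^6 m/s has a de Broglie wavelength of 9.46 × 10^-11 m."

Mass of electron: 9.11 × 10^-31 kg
True

The claim is correct.

Using λ = h/(mv):
λ = (6.626 × 10^-34 J·s) / (9.11 × 10^-31 kg × 7.69 × 10^6 m/s)
λ = 9.46 × 10^-11 m

This matches the claimed value.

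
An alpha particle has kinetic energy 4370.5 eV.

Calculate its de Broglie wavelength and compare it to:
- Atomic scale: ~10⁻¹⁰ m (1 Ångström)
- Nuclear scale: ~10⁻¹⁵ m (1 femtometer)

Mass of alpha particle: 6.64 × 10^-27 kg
λ = 2.17 × 10^-13 m, which is between nuclear and atomic scales.

Using λ = h/√(2mKE):

KE = 4370.5 eV = 7.002 × 10^-16 J

λ = h/√(2mKE)
λ = (6.626 × 10^-34 J·s) / √(2 × 6.64 × 10^-27 kg × 7.002 × 10^-16 J)
λ = 2.17 × 10^-13 m

Comparison:
- Atomic scale (10⁻¹⁰ m): λ is 0.0022× this size
- Nuclear scale (10⁻¹⁵ m): λ is 2.2e+02× this size

The wavelength is between nuclear and atomic scales.

This wavelength is appropriate for probing atomic structure but too large for nuclear physics experiments.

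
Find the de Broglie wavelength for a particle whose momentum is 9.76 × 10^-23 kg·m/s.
6.79 × 10^-12 m

Using the de Broglie relation λ = h/p:

λ = h/p
λ = (6.626 × 10^-34 J·s) / (9.76 × 10^-23 kg·m/s)
λ = 6.79 × 10^-12 m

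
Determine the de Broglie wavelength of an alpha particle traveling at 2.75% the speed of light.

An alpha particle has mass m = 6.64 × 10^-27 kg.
1.21 × 10^-14 m

Using the de Broglie relation λ = h/(mv):

v = 2.75% × c = 8.244 × 10^6 m/s

λ = h/(mv)
λ = (6.626 × 10^-34 J·s) / (6.64 × 10^-27 kg × 8.244 × 10^6 m/s)
λ = 1.21 × 10^-14 m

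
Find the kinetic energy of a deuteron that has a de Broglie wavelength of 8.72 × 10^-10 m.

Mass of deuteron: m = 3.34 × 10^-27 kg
8.64 × 10^-23 J (or 5.39 × 10^-4 eV)

From λ = h/√(2mKE), we solve for KE:

λ² = h²/(2mKE)
KE = h²/(2mλ²)
KE = (6.626 × 10^-34 J·s)² / (2 × 3.34 × 10^-27 kg × (8.72 × 10^-10 m)²)
KE = 8.64 × 10^-23 J
KE = 5.39 × 10^-4 eV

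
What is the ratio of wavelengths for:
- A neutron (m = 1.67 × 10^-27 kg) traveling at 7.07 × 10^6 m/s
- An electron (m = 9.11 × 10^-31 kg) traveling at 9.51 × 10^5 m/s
λ₁/λ₂ = 7.34 × 10^-5

Using λ = h/(mv):

λ₁ = h/(m₁v₁) = 5.61 × 10^-14 m
λ₂ = h/(m₂v₂) = 7.65 × 10^-10 m

Ratio λ₁/λ₂ = (m₂v₂)/(m₁v₁)
         = (9.11 × 10^-31 kg × 9.51 × 10^5 m/s) / (1.67 × 10^-27 kg × 7.07 × 10^6 m/s)
         = 7.34 × 10^-5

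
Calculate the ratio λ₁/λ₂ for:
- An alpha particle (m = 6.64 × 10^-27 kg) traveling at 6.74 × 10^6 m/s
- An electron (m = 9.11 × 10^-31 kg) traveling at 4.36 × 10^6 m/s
λ₁/λ₂ = 8.88 × 10^-5

Using λ = h/(mv):

λ₁ = h/(m₁v₁) = 1.48 × 10^-14 m
λ₂ = h/(m₂v₂) = 1.67 × 10^-10 m

Ratio λ₁/λ₂ = (m₂v₂)/(m₁v₁)
         = (9.11 × 10^-31 kg × 4.36 × 10^6 m/s) / (6.64 × 10^-27 kg × 6.74 × 10^6 m/s)
         = 8.88 × 10^-5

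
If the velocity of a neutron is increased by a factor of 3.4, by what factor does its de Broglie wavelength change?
The wavelength decreases by a factor of 3.4.

From λ = h/(mv), the wavelength is inversely proportional to velocity:

λ ∝ 1/v

If v → 3.4v, then λ → λ/3.4

When velocity is increased by a factor of 3.4, the wavelength decreases by a factor of 3.4.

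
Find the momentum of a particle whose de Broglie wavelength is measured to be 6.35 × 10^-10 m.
1.04 × 10^-24 kg·m/s

From the de Broglie relation λ = h/p, we solve for p:

p = h/λ
p = (6.626 × 10^-34 J·s) / (6.35 × 10^-10 m)
p = 1.04 × 10^-24 kg·m/s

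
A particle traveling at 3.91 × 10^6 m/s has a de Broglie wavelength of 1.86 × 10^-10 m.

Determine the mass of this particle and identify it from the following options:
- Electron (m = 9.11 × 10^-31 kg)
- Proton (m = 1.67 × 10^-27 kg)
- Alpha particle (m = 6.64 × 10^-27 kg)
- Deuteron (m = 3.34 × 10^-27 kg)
The particle is an electron.

From λ = h/(mv), solve for mass:

m = h/(λv)
m = (6.626 × 10^-34 J·s) / (1.86 × 10^-10 m × 3.91 × 10^6 m/s)
m = 9.11 × 10^-31 kg

Comparing with the listed masses, this is closest to an electron.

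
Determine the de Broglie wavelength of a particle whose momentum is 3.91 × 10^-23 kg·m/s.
1.69 × 10^-11 m

Using the de Broglie relation λ = h/p:

λ = h/p
λ = (6.626 × 10^-34 J·s) / (3.91 × 10^-23 kg·m/s)
λ = 1.69 × 10^-11 m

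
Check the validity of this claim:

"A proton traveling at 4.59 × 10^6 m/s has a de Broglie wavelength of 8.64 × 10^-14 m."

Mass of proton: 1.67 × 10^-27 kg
True

The claim is correct.

Using λ = h/(mv):
λ = (6.626 × 10^-34 J·s) / (1.67 × 10^-27 kg × 4.59 × 10^6 m/s)
λ = 8.64 × 10^-14 m

This matches the claimed value.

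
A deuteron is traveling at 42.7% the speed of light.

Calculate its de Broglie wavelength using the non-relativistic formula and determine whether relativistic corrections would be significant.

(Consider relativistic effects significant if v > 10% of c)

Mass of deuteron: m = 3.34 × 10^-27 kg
Yes, relativistic corrections are needed.

Using the non-relativistic de Broglie formula λ = h/(mv):

v = 42.7% × c = 1.280 × 10^8 m/s

λ = h/(mv)
λ = (6.626 × 10^-34 J·s) / (3.34 × 10^-27 kg × 1.280 × 10^8 m/s)
λ = 1.55 × 10^-15 m

Since v = 42.7% of c > 10% of c, relativistic corrections ARE significant and the actual wavelength would differ from this non-relativistic estimate.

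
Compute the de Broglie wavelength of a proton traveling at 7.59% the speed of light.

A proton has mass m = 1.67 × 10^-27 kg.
1.74 × 10^-14 m

Using the de Broglie relation λ = h/(mv):

v = 7.59% × c = 2.275 × 10^7 m/s

λ = h/(mv)
λ = (6.626 × 10^-34 J·s) / (1.67 × 10^-27 kg × 2.275 × 10^7 m/s)
λ = 1.74 × 10^-14 m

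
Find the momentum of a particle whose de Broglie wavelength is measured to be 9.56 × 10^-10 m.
6.93 × 10^-25 kg·m/s

From the de Broglie relation λ = h/p, we solve for p:

p = h/λ
p = (6.626 × 10^-34 J·s) / (9.56 × 10^-10 m)
p = 6.93 × 10^-25 kg·m/s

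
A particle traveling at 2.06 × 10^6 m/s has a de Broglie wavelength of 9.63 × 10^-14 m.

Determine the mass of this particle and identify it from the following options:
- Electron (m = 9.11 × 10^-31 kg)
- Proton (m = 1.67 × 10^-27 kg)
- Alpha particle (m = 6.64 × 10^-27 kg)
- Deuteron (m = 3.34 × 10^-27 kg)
The particle is a deuteron.

From λ = h/(mv), solve for mass:

m = h/(λv)
m = (6.626 × 10^-34 J·s) / (9.63 × 10^-14 m × 2.06 × 10^6 m/s)
m = 3.34 × 10^-27 kg

Comparing with the listed masses, this is closest to a deuteron.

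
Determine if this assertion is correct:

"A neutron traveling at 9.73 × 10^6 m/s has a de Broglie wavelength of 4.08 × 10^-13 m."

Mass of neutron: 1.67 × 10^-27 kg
False

The claim is incorrect.

Using λ = h/(mv):
λ = (6.626 × 10^-34 J·s) / (1.67 × 10^-27 kg × 9.73 × 10^6 m/s)
λ = 4.08 × 10^-14 m

The actual wavelength differs from the claimed 4.08 × 10^-13 m.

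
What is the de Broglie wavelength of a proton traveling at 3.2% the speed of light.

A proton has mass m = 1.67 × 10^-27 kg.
4.14 × 10^-14 m

Using the de Broglie relation λ = h/(mv):

v = 3.2% × c = 9.593 × 10^6 m/s

λ = h/(mv)
λ = (6.626 × 10^-34 J·s) / (1.67 × 10^-27 kg × 9.593 × 10^6 m/s)
λ = 4.14 × 10^-14 m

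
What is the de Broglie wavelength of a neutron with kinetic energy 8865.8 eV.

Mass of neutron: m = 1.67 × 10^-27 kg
3.04 × 10^-13 m

Using λ = h/√(2mKE):

First convert KE to Joules: KE = 8865.8 eV = 1.420 × 10^-15 J

λ = h/√(2mKE)
λ = (6.626 × 10^-34 J·s) / √(2 × 1.67 × 10^-27 kg × 1.420 × 10^-15 J)
λ = 3.04 × 10^-13 m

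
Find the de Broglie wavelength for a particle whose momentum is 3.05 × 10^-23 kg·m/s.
2.17 × 10^-11 m

Using the de Broglie relation λ = h/p:

λ = h/p
λ = (6.626 × 10^-34 J·s) / (3.05 × 10^-23 kg·m/s)
λ = 2.17 × 10^-11 m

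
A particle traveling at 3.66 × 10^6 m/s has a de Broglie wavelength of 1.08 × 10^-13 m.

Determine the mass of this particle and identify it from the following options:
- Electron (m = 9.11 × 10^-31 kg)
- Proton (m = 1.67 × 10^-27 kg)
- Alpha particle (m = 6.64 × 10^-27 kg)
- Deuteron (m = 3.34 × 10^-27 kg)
The particle is a proton.

From λ = h/(mv), solve for mass:

m = h/(λv)
m = (6.626 × 10^-34 J·s) / (1.08 × 10^-13 m × 3.66 × 10^6 m/s)
m = 1.68 × 10^-27 kg

Comparing with the listed masses, this is closest to a proton.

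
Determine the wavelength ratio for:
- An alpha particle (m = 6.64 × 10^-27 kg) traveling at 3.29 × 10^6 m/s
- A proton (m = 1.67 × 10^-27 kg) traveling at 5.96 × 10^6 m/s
λ₁/λ₂ = 0.456

Using λ = h/(mv):

λ₁ = h/(m₁v₁) = 3.03 × 10^-14 m
λ₂ = h/(m₂v₂) = 6.66 × 10^-14 m

Ratio λ₁/λ₂ = (m₂v₂)/(m₁v₁)
         = (1.67 × 10^-27 kg × 5.96 × 10^6 m/s) / (6.64 × 10^-27 kg × 3.29 × 10^6 m/s)
         = 0.456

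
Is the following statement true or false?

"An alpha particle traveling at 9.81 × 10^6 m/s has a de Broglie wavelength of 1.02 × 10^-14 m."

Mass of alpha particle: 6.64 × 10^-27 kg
True

The claim is correct.

Using λ = h/(mv):
λ = (6.626 × 10^-34 J·s) / (6.64 × 10^-27 kg × 9.81 × 10^6 m/s)
λ = 1.02 × 10^-14 m

This matches the claimed value.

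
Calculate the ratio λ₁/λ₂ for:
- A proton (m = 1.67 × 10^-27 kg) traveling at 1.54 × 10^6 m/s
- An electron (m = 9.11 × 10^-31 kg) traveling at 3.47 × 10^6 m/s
λ₁/λ₂ = 1.23 × 10^-3

Using λ = h/(mv):

λ₁ = h/(m₁v₁) = 2.58 × 10^-13 m
λ₂ = h/(m₂v₂) = 2.10 × 10^-10 m

Ratio λ₁/λ₂ = (m₂v₂)/(m₁v₁)
         = (9.11 × 10^-31 kg × 3.47 × 10^6 m/s) / (1.67 × 10^-27 kg × 1.54 × 10^6 m/s)
         = 1.23 × 10^-3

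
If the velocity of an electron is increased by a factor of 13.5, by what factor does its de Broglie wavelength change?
The wavelength decreases by a factor of 13.5.

From λ = h/(mv), the wavelength is inversely proportional to velocity:

λ ∝ 1/v

If v → 13.5v, then λ → λ/13.5

When velocity is increased by a factor of 13.5, the wavelength decreases by a factor of 13.5.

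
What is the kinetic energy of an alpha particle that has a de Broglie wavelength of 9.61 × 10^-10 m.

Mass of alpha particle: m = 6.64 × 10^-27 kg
3.58 × 10^-23 J (or 2.23 × 10^-4 eV)

From λ = h/√(2mKE), we solve for KE:

λ² = h²/(2mKE)
KE = h²/(2mλ²)
KE = (6.626 × 10^-34 J·s)² / (2 × 6.64 × 10^-27 kg × (9.61 × 10^-10 m)²)
KE = 3.58 × 10^-23 J
KE = 2.23 × 10^-4 eV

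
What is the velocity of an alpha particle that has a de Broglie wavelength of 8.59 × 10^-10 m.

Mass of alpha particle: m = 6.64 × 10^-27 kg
1.16 × 10^2 m/s

From the de Broglie relation λ = h/(mv), we solve for v:

v = h/(mλ)
v = (6.626 × 10^-34 J·s) / (6.64 × 10^-27 kg × 8.59 × 10^-10 m)
v = 1.16 × 10^2 m/s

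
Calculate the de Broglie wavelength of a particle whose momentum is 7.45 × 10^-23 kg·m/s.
8.89 × 10^-12 m

Using the de Broglie relation λ = h/p:

λ = h/p
λ = (6.626 × 10^-34 J·s) / (7.45 × 10^-23 kg·m/s)
λ = 8.89 × 10^-12 m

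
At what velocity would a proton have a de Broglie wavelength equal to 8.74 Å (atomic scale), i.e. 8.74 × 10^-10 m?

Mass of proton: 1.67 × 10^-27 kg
4.54 × 10^2 m/s

From λ = h/(mv), solve for v:

v = h/(mλ)
v = (6.626 × 10^-34 J·s) / (1.67 × 10^-27 kg × 8.74 × 10^-10 m)
v = 4.54 × 10^2 m/s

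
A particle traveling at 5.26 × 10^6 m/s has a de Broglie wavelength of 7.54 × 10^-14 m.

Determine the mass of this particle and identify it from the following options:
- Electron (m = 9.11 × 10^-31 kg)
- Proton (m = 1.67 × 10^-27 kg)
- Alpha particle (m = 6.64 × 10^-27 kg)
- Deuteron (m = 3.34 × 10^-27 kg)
The particle is a proton.

From λ = h/(mv), solve for mass:

m = h/(λv)
m = (6.626 × 10^-34 J·s) / (7.54 × 10^-14 m × 5.26 × 10^6 m/s)
m = 1.67 × 10^-27 kg

Comparing with the listed masses, this is closest to a proton.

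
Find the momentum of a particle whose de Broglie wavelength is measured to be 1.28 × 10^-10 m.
5.18 × 10^-24 kg·m/s

From the de Broglie relation λ = h/p, we solve for p:

p = h/λ
p = (6.626 × 10^-34 J·s) / (1.28 × 10^-10 m)
p = 5.18 × 10^-24 kg·m/s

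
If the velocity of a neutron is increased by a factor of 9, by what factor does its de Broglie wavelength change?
The wavelength decreases by a factor of 9.

From λ = h/(mv), the wavelength is inversely proportional to velocity:

λ ∝ 1/v

If v → 9v, then λ → λ/9

When velocity is increased by a factor of 9, the wavelength decreases by a factor of 9.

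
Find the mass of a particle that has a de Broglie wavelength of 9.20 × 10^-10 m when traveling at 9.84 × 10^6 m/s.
7.32 × 10^-32 kg

From the de Broglie relation λ = h/(mv), we solve for m:

m = h/(λv)
m = (6.626 × 10^-34 J·s) / (9.20 × 10^-10 m × 9.84 × 10^6 m/s)
m = 7.32 × 10^-32 kg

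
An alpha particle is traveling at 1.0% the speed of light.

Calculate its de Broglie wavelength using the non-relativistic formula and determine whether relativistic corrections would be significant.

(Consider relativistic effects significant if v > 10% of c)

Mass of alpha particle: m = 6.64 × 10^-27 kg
No, relativistic corrections are not needed.

Using the non-relativistic de Broglie formula λ = h/(mv):

v = 1.0% × c = 2.998 × 10^6 m/s

λ = h/(mv)
λ = (6.626 × 10^-34 J·s) / (6.64 × 10^-27 kg × 2.998 × 10^6 m/s)
λ = 3.33 × 10^-14 m

Since v = 1.0% of c < 10% of c, relativistic corrections are NOT significant and this non-relativistic result is a good approximation.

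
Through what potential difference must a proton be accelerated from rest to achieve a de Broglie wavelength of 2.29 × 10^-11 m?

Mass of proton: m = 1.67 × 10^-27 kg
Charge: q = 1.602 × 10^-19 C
1.56 V

From λ = h/√(2mqV), we solve for V:

λ² = h²/(2mqV)
V = h²/(2mqλ²)
V = (6.626 × 10^-34 J·s)² / (2 × 1.67 × 10^-27 kg × 1.602 × 10^-19 C × (2.29 × 10^-11 m)²)
V = 1.56 V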